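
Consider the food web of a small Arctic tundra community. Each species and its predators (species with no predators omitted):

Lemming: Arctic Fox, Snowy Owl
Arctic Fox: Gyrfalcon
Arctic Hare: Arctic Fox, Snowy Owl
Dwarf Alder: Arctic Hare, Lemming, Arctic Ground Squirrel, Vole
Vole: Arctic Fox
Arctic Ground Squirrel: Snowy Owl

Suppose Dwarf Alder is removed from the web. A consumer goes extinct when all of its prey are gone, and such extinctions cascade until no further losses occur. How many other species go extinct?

Remove Dwarf Alder.
Round 1: Arctic Hare (all prey gone), Lemming (all prey gone), Arctic Ground Squirrel (all prey gone), Vole (all prey gone) → extinct.
Round 2: Arctic Fox (all prey gone), Snowy Owl (all prey gone) → extinct.
Round 3: Gyrfalcon (all prey gone) → extinct.
No further losses. Total secondary extinctions: 7.

7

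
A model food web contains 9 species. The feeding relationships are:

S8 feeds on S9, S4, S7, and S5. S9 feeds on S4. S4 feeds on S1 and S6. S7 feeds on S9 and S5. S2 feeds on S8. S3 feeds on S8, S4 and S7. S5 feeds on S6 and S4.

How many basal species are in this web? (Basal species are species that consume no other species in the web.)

2

Basal species (no prey listed): S1, S6.
Count: 2.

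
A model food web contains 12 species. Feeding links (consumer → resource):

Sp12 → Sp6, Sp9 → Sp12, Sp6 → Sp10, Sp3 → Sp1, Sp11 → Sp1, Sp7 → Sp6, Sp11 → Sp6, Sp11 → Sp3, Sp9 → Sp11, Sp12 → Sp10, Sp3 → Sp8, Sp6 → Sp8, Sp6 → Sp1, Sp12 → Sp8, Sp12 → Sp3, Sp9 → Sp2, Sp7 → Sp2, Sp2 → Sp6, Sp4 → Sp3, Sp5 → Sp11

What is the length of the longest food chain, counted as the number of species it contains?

4 species

One longest chain: Sp8 → Sp3 → Sp11 → Sp9.
It has 4 species and 3 links.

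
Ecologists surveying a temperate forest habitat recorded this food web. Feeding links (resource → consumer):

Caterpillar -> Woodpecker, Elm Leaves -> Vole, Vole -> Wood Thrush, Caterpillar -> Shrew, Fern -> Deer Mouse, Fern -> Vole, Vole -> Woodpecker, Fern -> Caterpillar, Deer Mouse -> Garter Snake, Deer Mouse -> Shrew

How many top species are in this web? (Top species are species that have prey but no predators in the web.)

4

Top species (has prey, but nothing eats it): Garter Snake, Wood Thrush, Woodpecker, Shrew.
Count: 4.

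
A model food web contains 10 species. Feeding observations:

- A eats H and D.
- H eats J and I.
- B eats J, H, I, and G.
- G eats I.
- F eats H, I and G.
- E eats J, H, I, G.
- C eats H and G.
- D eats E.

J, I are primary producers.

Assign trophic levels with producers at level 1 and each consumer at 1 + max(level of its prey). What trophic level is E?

Trophic level 3

I is a producer → level 1.
G eats I → level 2.
E eats G (level 2); other prey at levels: J 1, I 1, H 2 → level 3.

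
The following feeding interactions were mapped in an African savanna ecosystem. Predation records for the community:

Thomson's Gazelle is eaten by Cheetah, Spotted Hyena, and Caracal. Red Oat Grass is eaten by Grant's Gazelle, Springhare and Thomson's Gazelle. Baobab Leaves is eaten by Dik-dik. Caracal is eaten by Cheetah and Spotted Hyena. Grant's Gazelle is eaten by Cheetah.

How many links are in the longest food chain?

3 links

One longest chain: Red Oat Grass → Thomson's Gazelle → Caracal → Cheetah.
It has 4 species and 3 links.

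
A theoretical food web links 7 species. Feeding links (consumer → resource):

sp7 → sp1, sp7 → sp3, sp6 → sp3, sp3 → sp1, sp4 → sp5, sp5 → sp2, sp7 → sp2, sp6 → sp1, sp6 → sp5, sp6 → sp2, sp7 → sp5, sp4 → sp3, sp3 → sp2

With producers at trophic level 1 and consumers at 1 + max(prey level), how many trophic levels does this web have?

Producers (level 1): sp2, sp1.
sp2 → sp5 → sp6 gives sp6 level 3.
No species has a prey at level 3, so no species reaches level 4.

3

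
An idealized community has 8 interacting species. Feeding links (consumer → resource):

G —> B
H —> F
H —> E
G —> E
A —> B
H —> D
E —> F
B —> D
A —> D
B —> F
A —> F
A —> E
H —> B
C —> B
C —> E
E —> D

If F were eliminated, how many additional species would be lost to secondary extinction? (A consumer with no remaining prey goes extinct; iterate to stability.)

Remove F.
Every predator of it retains at least one other prey: B still has D; E still has D; A still has D, B, E; H still has D, B, E.
No consumer loses all prey, so no secondary extinctions occur.

0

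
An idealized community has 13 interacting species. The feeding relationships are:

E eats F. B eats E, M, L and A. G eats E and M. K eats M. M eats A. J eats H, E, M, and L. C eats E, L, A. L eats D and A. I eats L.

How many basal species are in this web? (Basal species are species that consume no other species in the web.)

4

Basal species (no prey listed): A, D, H, F.
Count: 4.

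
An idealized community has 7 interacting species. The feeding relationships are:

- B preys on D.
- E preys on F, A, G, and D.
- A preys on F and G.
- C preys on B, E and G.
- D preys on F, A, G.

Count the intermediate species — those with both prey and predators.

4

Intermediate species (has both prey and predators): A, D, B, E.
Count: 4.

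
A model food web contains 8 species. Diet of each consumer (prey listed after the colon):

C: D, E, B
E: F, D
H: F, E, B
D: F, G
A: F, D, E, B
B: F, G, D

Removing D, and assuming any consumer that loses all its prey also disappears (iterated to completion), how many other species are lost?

Remove D.
Every predator of it retains at least one other prey: E still has F; B still has F, G; A still has F, E, B; C still has E, B.
No consumer loses all prey, so no secondary extinctions occur.

0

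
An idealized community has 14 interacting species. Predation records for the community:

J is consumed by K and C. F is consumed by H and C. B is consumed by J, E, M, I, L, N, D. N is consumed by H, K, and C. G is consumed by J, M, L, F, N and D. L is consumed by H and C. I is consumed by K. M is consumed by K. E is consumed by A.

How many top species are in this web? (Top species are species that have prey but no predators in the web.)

5

Top species (has prey, but nothing eats it): D, C, A, K, H.
Count: 5.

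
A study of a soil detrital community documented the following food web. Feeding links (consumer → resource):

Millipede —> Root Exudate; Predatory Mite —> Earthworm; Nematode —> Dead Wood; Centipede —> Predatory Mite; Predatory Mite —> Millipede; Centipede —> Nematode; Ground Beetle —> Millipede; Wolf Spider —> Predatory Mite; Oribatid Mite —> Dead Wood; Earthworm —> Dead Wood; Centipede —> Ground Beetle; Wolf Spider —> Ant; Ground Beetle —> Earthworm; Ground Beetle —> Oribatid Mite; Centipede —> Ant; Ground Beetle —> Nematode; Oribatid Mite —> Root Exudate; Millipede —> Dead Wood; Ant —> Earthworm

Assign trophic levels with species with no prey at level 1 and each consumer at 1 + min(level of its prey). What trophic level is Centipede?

Dead Wood has no prey (basal) → level 1.
Nematode eats Dead Wood → level 2.
Centipede eats Nematode → level 3.
No prey of Centipede is below level 2, so 3 is the minimum.

Trophic level 3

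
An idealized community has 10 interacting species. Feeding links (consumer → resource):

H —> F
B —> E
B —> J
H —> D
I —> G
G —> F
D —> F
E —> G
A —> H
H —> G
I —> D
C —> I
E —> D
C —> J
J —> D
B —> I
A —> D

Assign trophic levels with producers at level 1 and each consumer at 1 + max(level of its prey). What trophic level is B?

F is a producer → level 1.
G eats F → level 2.
E eats G (level 2); other prey at levels: D 2 → level 3.
B eats E (level 3); other prey at levels: J 3, I 3 → level 4.

Trophic level 4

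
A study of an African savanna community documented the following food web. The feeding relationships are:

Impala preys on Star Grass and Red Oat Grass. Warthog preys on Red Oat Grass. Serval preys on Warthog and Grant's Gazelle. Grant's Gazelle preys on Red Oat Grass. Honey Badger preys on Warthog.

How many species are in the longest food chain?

One longest chain: Red Oat Grass → Warthog → Honey Badger.
It has 3 species and 2 links.

3 species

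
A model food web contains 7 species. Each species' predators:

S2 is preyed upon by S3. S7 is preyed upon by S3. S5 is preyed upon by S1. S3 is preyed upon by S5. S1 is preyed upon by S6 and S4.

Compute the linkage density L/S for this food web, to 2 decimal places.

There are L = 6 links among S = 7 species.
L/S = 6/7 = 0.8571 ≈ 0.86.

L/S = 0.86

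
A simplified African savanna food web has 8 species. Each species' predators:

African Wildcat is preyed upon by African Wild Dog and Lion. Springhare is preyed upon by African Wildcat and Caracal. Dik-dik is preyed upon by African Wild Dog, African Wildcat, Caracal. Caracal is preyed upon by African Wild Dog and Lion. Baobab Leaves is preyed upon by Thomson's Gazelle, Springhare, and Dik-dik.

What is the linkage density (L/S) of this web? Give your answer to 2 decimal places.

L/S = 1.50

There are L = 12 links among S = 8 species.
L/S = 12/8 = 1.5000 ≈ 1.50.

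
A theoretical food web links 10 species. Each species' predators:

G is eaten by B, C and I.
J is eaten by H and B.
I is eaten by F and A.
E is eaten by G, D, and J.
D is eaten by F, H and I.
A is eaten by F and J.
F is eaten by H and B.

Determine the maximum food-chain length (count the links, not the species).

One longest chain: E → D → I → A → J → B.
It has 6 species and 5 links.

5 links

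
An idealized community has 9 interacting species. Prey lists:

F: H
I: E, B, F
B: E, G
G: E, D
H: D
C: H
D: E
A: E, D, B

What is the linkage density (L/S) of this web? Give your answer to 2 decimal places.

There are L = 14 links among S = 9 species.
L/S = 14/9 = 1.5556 ≈ 1.56.

L/S = 1.56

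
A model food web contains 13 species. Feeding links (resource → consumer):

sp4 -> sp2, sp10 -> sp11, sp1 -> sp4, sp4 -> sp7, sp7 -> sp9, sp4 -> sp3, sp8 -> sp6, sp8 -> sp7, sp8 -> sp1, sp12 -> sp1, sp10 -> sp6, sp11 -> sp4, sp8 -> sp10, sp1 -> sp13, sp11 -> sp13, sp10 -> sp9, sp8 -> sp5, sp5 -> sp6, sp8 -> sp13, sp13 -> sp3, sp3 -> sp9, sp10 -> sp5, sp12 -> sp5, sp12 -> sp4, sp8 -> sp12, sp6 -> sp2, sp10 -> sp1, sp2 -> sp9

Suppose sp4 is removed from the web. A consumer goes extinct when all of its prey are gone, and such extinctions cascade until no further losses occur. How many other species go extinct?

0

Remove sp4.
Every predator of it retains at least one other prey: sp3 still has sp13; sp7 still has sp8; sp2 still has sp6.
No consumer loses all prey, so no secondary extinctions occur.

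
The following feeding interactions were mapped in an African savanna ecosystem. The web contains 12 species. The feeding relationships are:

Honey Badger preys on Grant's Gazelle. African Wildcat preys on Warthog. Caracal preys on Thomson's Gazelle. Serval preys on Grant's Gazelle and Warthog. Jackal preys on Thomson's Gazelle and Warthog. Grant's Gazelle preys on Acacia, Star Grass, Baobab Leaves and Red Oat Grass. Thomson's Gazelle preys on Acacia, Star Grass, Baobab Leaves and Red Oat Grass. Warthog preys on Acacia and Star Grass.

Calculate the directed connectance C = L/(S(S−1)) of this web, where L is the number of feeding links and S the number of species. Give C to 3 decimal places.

The web has S = 12 species and L = 17 feeding links.
C = L / (S(S−1)) = 17 / 132 = 0.1288 ≈ 0.129.

C = 0.129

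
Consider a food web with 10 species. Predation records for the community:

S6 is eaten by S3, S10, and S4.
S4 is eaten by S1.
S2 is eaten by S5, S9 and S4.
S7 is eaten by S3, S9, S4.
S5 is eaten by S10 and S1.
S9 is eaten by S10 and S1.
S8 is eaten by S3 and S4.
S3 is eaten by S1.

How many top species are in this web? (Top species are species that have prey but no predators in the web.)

2

Top species (has prey, but nothing eats it): S1, S10.
Count: 2.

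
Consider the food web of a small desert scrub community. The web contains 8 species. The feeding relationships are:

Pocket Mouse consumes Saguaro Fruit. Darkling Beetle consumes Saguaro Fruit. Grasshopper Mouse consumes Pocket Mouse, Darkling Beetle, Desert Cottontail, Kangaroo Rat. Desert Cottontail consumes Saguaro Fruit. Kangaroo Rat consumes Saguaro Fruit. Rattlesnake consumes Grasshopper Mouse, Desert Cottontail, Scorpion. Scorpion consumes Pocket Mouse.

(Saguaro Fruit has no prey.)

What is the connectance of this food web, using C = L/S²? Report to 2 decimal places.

C = 0.19

The web has S = 8 species and L = 12 feeding links.
C = L / S² = 12 / 64 = 0.1875 ≈ 0.19.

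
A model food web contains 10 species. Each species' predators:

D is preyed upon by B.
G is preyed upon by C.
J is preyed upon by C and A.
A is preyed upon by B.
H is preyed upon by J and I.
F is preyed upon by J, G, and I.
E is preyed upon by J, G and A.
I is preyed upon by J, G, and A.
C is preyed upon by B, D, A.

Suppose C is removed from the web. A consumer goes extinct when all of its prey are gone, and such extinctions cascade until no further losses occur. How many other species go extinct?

1

Remove C.
Round 1: D (all prey gone) → extinct.
No further losses. Total secondary extinctions: 1.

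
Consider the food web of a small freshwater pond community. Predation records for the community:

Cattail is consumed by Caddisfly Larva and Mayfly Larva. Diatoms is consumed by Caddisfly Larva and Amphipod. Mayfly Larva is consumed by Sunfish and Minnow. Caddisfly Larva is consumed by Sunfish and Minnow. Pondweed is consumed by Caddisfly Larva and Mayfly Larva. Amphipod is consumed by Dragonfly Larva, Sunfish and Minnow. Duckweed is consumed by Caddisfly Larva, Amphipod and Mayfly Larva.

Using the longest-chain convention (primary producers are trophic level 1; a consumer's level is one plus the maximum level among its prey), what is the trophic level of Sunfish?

Pondweed is a producer → level 1.
Mayfly Larva eats Pondweed (level 1); other prey at levels: Duckweed 1, Cattail 1 → level 2.
Sunfish eats Mayfly Larva (level 2); other prey at levels: Amphipod 2, Caddisfly Larva 2 → level 3.

Trophic level 3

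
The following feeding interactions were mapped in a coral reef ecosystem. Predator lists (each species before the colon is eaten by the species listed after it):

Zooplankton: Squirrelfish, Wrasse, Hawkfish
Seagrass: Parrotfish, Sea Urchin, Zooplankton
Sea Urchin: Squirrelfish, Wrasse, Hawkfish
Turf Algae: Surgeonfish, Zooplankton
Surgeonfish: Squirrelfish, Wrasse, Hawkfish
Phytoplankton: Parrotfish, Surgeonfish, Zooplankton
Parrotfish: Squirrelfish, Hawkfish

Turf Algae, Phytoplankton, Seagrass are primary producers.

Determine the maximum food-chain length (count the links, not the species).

2 links

One longest chain: Phytoplankton → Parrotfish → Squirrelfish.
It has 3 species and 2 links.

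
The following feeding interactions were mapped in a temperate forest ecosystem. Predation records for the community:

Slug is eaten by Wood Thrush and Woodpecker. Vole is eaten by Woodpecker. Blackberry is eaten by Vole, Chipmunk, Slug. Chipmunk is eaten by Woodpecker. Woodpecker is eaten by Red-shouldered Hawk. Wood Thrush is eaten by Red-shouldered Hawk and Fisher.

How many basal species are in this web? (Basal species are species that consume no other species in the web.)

1

Basal species (no prey listed): Blackberry.
Count: 1.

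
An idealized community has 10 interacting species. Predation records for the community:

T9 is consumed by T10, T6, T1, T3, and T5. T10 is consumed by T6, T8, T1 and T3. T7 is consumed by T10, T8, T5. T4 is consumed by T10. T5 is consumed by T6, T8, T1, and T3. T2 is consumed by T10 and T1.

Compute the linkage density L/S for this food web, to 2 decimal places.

L/S = 1.90

There are L = 19 links among S = 10 species.
L/S = 19/10 = 1.9000 ≈ 1.90.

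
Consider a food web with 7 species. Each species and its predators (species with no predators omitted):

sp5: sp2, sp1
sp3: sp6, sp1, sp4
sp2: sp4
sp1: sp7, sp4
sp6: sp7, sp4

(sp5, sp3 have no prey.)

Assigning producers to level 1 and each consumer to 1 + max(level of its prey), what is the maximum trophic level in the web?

3

Producers (level 1): sp5, sp3.
sp5 → sp2 → sp4 gives sp4 level 3.
No species has a prey at level 3, so no species reaches level 4.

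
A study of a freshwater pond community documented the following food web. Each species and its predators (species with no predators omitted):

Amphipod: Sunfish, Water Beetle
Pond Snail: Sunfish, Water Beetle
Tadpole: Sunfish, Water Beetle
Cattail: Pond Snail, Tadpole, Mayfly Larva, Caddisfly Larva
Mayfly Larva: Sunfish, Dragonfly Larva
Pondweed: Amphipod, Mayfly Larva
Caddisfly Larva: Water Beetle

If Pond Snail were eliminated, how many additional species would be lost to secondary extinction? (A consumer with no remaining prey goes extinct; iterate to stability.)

Remove Pond Snail.
Every predator of it retains at least one other prey: Sunfish still has Tadpole, Amphipod, Mayfly Larva; Water Beetle still has Tadpole, Amphipod, Caddisfly Larva.
No consumer loses all prey, so no secondary extinctions occur.

0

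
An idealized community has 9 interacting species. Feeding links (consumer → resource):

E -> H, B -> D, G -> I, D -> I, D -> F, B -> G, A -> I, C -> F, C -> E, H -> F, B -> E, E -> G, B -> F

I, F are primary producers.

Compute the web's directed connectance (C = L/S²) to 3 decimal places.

The web has S = 9 species and L = 13 feeding links.
C = L / S² = 13 / 81 = 0.1605 ≈ 0.160.

C = 0.160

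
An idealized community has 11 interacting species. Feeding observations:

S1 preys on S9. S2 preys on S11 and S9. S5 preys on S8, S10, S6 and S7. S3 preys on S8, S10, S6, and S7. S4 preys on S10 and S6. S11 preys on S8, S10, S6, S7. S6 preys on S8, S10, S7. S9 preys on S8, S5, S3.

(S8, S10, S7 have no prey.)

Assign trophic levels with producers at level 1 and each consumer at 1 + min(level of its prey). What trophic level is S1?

Trophic level 3

S8 is a producer → level 1.
S9 eats S8 → level 2.
S1 eats S9 → level 3.
No prey of S1 is below level 2, so 3 is the minimum.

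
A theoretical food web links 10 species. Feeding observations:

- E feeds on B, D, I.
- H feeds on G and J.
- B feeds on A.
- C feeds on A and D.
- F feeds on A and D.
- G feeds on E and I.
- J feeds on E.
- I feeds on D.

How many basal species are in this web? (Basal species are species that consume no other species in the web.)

Basal species (no prey listed): A, D.
Count: 2.

2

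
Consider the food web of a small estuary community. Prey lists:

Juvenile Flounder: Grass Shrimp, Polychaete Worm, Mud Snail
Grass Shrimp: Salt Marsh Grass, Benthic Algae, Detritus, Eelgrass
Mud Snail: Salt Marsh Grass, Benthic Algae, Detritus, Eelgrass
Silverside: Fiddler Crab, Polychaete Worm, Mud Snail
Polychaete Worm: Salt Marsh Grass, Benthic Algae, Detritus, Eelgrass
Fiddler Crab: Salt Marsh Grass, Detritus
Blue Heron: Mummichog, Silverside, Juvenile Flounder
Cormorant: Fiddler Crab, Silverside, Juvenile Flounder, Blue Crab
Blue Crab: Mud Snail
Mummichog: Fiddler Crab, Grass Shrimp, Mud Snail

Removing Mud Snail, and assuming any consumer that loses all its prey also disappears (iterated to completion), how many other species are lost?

1

Remove Mud Snail.
Round 1: Blue Crab (all prey gone) → extinct.
No further losses. Total secondary extinctions: 1.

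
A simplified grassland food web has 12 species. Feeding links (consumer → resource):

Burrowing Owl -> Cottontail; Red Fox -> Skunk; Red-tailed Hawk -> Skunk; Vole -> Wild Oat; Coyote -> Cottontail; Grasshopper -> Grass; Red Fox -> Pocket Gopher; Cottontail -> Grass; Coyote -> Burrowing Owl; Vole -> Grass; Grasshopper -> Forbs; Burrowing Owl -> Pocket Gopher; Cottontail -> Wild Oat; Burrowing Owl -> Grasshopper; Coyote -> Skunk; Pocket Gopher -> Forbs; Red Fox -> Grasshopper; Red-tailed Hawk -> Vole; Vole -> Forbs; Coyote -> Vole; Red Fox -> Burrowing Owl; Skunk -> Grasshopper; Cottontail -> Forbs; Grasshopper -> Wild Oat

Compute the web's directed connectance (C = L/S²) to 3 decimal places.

C = 0.167

The web has S = 12 species and L = 24 feeding links.
C = L / S² = 24 / 144 = 0.1667 ≈ 0.167.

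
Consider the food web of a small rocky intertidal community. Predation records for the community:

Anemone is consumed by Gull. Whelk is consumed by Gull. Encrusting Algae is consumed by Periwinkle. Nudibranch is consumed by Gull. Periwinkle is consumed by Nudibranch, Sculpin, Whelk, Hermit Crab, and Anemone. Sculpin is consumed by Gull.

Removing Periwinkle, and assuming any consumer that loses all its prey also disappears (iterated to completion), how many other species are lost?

Remove Periwinkle.
Round 1: Hermit Crab (all prey gone), Anemone (all prey gone), Nudibranch (all prey gone), Sculpin (all prey gone), Whelk (all prey gone) → extinct.
Round 2: Gull (all prey gone) → extinct.
No further losses. Total secondary extinctions: 6.

6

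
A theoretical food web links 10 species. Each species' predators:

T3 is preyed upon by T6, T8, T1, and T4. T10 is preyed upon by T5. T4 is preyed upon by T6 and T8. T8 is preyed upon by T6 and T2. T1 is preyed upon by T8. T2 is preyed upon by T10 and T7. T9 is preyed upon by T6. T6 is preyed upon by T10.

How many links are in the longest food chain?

One longest chain: T3 → T1 → T8 → T2 → T10 → T5.
It has 6 species and 5 links.

5 links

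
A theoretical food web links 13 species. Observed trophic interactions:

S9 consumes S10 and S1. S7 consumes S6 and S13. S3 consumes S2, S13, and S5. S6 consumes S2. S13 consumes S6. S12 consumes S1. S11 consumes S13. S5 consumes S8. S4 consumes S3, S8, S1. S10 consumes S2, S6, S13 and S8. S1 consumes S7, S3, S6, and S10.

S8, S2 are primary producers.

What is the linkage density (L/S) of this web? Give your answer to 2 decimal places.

There are L = 23 links among S = 13 species.
L/S = 23/13 = 1.7692 ≈ 1.77.

L/S = 1.77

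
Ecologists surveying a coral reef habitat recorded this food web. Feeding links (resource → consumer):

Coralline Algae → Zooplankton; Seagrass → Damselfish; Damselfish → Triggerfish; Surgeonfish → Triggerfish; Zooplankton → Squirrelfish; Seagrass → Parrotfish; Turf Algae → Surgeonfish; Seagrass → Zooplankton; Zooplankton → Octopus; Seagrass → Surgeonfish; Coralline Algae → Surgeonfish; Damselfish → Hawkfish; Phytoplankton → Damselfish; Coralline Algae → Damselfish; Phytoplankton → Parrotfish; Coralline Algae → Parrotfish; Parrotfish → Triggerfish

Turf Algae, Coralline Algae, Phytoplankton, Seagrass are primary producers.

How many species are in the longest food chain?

One longest chain: Coralline Algae → Damselfish → Triggerfish.
It has 3 species and 2 links.

3 species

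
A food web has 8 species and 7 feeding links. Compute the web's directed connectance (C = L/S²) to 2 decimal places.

The web has S = 8 species and L = 7 feeding links.
C = L / S² = 7 / 64 = 0.1094 ≈ 0.11.

C = 0.11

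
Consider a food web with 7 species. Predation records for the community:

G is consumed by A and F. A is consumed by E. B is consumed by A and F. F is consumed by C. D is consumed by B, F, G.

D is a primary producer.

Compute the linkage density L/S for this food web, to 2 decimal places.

There are L = 9 links among S = 7 species.
L/S = 9/7 = 1.2857 ≈ 1.29.

L/S = 1.29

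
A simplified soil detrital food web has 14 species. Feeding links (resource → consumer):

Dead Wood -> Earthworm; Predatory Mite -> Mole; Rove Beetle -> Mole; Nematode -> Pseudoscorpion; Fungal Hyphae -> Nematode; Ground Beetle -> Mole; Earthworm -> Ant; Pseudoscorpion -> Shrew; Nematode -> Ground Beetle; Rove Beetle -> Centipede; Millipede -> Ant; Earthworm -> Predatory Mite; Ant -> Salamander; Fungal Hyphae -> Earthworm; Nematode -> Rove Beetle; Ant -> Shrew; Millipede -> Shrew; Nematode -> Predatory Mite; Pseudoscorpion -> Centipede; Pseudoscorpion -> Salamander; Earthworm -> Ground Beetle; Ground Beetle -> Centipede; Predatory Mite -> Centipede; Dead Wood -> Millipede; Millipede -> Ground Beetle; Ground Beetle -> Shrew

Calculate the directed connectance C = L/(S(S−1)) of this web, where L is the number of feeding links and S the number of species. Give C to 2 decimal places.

The web has S = 14 species and L = 26 feeding links.
C = L / (S(S−1)) = 26 / 182 = 0.1429 ≈ 0.14.

C = 0.14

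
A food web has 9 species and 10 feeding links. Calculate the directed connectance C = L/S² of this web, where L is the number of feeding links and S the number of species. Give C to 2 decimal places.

The web has S = 9 species and L = 10 feeding links.
C = L / S² = 10 / 81 = 0.1235 ≈ 0.12.

C = 0.12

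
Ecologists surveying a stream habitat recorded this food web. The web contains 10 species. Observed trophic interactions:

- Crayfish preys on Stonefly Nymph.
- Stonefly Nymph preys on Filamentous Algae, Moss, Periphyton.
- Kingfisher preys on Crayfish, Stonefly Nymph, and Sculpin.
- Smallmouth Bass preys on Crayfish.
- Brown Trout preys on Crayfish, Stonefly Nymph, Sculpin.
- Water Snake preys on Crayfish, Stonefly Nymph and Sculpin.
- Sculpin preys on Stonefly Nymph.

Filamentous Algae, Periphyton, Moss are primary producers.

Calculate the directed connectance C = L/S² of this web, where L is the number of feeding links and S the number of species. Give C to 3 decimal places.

The web has S = 10 species and L = 15 feeding links.
C = L / S² = 15 / 100 = 0.1500 ≈ 0.150.

C = 0.150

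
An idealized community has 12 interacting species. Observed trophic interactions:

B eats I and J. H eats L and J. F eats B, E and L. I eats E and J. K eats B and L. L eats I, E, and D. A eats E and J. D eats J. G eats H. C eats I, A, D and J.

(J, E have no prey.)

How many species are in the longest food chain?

5 species

One longest chain: J → D → L → H → G.
It has 5 species and 4 links.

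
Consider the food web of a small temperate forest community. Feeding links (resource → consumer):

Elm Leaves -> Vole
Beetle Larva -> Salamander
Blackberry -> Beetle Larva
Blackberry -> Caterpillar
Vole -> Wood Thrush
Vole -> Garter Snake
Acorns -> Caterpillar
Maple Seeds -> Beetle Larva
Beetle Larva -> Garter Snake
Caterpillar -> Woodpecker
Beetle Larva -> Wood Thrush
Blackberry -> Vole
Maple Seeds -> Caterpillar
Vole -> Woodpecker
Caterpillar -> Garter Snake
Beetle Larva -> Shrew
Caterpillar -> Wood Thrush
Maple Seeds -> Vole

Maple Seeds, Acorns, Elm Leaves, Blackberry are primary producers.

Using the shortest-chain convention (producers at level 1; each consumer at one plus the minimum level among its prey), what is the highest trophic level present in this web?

Producers (level 1): Maple Seeds, Acorns, Elm Leaves, Blackberry.
Following each consumer down to its lowest-level prey: Maple Seeds → Beetle Larva → Shrew (levels 1 through 3).
All prey of Shrew (Beetle Larva 2) are at level 2 or above, so Shrew is at level 1 + 2 = 3.
Every consumer has at least one prey at level 2 or below, so none exceeds level 3.

3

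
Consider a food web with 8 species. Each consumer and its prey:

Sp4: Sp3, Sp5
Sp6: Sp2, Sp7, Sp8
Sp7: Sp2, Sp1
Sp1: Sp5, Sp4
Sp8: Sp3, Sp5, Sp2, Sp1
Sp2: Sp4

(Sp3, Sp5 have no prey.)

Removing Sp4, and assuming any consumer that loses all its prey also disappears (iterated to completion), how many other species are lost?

1

Remove Sp4.
Round 1: Sp2 (all prey gone) → extinct.
No further losses. Total secondary extinctions: 1.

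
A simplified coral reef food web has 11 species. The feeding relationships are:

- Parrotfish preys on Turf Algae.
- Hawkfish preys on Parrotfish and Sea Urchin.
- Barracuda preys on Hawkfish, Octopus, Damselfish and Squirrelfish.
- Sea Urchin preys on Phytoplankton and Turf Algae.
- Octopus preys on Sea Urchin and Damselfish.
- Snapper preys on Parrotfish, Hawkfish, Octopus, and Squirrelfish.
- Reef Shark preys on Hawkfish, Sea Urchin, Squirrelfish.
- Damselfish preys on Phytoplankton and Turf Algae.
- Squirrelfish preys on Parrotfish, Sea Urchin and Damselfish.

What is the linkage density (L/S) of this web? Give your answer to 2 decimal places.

There are L = 23 links among S = 11 species.
L/S = 23/11 = 2.0909 ≈ 2.09.

L/S = 2.09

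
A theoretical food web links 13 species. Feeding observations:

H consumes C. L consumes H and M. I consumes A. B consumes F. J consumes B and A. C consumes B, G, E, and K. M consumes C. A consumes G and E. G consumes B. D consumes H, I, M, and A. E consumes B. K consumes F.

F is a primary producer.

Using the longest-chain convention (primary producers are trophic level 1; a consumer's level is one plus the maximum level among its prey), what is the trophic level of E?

F is a producer → level 1.
B eats F → level 2.
E eats B → level 3.

Trophic level 3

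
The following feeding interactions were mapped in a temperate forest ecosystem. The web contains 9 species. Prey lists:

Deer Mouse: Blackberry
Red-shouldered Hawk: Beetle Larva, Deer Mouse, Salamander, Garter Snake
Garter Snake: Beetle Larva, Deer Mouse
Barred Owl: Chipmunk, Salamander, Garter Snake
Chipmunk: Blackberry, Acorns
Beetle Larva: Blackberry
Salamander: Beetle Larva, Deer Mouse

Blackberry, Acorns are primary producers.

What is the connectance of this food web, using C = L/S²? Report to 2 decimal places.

The web has S = 9 species and L = 15 feeding links.
C = L / S² = 15 / 81 = 0.1852 ≈ 0.19.

C = 0.19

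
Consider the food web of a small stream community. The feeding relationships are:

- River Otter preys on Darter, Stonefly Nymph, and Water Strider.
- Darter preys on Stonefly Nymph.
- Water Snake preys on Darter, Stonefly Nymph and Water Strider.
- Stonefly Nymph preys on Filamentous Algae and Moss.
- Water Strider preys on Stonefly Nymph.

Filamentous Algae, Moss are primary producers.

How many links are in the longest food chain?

One longest chain: Filamentous Algae → Stonefly Nymph → Darter → Water Snake.
It has 4 species and 3 links.

3 links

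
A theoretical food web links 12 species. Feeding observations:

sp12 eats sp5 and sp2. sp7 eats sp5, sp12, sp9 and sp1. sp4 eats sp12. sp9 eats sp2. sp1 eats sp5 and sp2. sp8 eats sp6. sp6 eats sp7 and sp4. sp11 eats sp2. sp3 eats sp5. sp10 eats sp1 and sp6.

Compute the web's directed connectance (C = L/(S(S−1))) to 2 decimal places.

C = 0.13

The web has S = 12 species and L = 17 feeding links.
C = L / (S(S−1)) = 17 / 132 = 0.1288 ≈ 0.13.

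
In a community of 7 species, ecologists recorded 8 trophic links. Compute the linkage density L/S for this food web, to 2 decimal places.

L/S = 1.14

There are L = 8 links among S = 7 species.
L/S = 8/7 = 1.1429 ≈ 1.14.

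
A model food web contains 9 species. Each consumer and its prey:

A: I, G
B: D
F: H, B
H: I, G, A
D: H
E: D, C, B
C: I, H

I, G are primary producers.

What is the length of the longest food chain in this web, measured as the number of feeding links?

One longest chain: I → A → H → D → B → F.
It has 6 species and 5 links.

5 links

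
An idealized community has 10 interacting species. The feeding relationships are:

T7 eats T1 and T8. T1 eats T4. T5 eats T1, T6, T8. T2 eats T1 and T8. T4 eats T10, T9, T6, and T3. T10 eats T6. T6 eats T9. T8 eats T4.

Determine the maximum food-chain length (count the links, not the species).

5 links

One longest chain: T9 → T6 → T10 → T4 → T1 → T7.
It has 6 species and 5 links.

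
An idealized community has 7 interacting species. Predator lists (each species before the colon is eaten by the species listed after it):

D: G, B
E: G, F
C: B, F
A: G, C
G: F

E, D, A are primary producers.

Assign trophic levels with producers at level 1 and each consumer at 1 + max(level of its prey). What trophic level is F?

E is a producer → level 1.
G eats E (level 1); other prey at levels: D 1, A 1 → level 2.
F eats G (level 2); other prey at levels: E 1, C 2 → level 3.

Trophic level 3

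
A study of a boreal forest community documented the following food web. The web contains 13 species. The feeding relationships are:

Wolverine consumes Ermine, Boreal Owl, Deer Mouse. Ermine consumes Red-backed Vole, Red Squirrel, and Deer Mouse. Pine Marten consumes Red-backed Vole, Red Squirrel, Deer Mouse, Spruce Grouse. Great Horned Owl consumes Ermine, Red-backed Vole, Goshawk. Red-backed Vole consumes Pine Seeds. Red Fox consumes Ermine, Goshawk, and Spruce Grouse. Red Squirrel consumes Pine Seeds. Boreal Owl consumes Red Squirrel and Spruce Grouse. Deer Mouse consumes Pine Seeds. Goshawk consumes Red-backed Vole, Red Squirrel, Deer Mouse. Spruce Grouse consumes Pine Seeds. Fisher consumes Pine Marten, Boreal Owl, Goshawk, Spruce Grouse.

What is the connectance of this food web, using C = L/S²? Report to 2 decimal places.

C = 0.17

The web has S = 13 species and L = 29 feeding links.
C = L / S² = 29 / 169 = 0.1716 ≈ 0.17.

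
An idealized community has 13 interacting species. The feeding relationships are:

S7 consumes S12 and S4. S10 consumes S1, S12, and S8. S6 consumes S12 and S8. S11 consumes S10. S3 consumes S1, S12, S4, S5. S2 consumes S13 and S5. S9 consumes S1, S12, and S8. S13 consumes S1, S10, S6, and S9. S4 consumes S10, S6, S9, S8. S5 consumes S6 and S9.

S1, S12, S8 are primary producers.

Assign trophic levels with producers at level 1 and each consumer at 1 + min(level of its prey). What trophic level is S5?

Trophic level 3

S1 is a producer → level 1.
S9 eats S1 → level 2.
S5 eats S9 → level 3.
No prey of S5 is below level 2, so 3 is the minimum.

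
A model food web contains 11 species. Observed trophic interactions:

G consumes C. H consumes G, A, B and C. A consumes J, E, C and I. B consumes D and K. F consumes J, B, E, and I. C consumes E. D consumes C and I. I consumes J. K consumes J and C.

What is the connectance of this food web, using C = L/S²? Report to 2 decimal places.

The web has S = 11 species and L = 21 feeding links.
C = L / S² = 21 / 121 = 0.1736 ≈ 0.17.

C = 0.17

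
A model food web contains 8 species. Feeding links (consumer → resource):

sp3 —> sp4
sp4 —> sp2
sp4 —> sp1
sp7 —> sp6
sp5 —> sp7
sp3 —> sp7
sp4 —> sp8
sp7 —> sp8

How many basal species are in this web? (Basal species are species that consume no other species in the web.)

4

Basal species (no prey listed): sp1, sp8, sp2, sp6.
Count: 4.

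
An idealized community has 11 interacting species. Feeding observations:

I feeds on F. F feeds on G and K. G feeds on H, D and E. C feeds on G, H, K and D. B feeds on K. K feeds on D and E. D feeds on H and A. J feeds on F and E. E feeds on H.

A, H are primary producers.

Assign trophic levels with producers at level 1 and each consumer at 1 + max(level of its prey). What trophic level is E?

Trophic level 2

H is a producer → level 1.
E eats H → level 2.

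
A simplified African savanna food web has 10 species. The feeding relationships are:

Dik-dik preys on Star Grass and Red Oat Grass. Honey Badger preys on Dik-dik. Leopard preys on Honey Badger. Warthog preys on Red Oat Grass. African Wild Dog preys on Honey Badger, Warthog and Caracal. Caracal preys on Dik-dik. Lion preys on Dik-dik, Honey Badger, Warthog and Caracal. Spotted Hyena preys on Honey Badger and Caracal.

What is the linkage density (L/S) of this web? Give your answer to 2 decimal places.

There are L = 15 links among S = 10 species.
L/S = 15/10 = 1.5000 ≈ 1.50.

L/S = 1.50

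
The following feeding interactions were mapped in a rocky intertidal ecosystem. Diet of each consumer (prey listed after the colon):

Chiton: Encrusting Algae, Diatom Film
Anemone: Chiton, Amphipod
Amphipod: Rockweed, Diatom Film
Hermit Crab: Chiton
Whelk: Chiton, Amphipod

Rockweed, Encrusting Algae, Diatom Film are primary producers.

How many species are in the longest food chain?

One longest chain: Encrusting Algae → Chiton → Anemone.
It has 3 species and 2 links.

3 species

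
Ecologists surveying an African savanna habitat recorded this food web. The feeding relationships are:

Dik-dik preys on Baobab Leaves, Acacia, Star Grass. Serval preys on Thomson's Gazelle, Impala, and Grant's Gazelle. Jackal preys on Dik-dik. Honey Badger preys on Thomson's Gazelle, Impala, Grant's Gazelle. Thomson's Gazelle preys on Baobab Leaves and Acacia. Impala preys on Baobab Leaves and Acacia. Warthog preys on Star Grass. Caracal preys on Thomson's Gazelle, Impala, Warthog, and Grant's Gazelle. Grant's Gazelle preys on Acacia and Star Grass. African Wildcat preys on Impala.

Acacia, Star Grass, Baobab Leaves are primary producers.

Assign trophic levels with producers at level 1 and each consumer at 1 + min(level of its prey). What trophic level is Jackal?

Acacia is a producer → level 1.
Dik-dik eats Acacia → level 2.
Jackal eats Dik-dik → level 3.
No prey of Jackal is below level 2, so 3 is the minimum.

Trophic level 3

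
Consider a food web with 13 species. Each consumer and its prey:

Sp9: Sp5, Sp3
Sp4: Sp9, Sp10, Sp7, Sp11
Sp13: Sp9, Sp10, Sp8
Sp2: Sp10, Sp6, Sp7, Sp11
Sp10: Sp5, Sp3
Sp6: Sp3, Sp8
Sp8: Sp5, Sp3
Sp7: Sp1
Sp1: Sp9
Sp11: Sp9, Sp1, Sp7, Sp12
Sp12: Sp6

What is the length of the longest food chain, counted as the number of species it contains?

6 species

One longest chain: Sp5 → Sp9 → Sp1 → Sp7 → Sp11 → Sp4.
It has 6 species and 5 links.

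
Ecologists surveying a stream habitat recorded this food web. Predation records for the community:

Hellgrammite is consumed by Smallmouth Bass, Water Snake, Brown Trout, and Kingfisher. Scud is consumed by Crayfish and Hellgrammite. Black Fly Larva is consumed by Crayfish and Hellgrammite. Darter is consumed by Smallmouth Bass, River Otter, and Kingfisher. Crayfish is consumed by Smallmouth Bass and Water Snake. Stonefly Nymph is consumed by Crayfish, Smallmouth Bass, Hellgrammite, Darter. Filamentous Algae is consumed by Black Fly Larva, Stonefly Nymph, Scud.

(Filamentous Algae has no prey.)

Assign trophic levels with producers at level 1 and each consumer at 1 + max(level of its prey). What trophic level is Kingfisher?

Trophic level 4

Filamentous Algae is a producer → level 1.
Stonefly Nymph eats Filamentous Algae → level 2.
Darter eats Stonefly Nymph → level 3.
Kingfisher eats Darter (level 3); other prey at levels: Hellgrammite 3 → level 4.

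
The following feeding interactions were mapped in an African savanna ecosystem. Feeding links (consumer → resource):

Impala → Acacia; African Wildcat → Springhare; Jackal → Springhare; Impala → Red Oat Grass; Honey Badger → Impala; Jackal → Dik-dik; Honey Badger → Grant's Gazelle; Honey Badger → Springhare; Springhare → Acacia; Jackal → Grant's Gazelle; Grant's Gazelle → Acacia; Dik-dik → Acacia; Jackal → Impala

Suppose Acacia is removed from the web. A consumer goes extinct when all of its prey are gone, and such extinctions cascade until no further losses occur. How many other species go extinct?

4

Remove Acacia.
Round 1: Dik-dik (all prey gone), Springhare (all prey gone), Grant's Gazelle (all prey gone) → extinct.
Round 2: African Wildcat (all prey gone) → extinct.
No further losses. Total secondary extinctions: 4.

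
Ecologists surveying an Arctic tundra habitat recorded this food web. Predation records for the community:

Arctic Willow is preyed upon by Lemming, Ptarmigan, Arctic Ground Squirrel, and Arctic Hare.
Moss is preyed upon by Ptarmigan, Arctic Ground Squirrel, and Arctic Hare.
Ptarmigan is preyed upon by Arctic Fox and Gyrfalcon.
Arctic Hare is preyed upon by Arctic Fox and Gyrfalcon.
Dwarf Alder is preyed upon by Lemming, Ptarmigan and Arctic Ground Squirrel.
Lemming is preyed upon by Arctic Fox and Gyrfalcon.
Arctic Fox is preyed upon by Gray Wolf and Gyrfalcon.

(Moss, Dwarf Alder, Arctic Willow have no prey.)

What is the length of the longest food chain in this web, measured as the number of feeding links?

3 links

One longest chain: Dwarf Alder → Lemming → Arctic Fox → Gray Wolf.
It has 4 species and 3 links.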